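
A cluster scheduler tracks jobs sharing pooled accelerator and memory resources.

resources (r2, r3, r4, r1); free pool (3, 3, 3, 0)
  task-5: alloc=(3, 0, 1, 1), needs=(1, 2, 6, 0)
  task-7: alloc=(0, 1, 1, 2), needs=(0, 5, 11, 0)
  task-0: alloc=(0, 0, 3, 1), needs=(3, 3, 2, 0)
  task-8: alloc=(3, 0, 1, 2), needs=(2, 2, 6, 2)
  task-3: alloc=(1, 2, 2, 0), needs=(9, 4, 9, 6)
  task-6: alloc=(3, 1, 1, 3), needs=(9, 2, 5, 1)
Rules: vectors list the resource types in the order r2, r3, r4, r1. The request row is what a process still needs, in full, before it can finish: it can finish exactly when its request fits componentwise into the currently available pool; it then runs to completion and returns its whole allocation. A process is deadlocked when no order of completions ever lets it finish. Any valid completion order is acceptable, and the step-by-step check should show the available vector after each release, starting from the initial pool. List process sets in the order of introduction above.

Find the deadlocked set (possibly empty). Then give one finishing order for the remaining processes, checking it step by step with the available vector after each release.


No process is deadlocked.
Key observation: task-0 fits the free pool immediately, and its release cascades until everyone finishes.
A valid finishing order for the others: task-0, task-5, task-8, task-6, task-3, task-7. Check, step by step:
  pool = (3, 3, 3, 0)
  task-0 needs (3, 3, 2, 0) <= (3, 3, 3, 0) -> finishes; pool += (0, 0, 3, 1) = (3, 3, 6, 1)
  task-5 needs (1, 2, 6, 0) <= (3, 3, 6, 1) -> finishes; pool += (3, 0, 1, 1) = (6, 3, 7, 2)
  task-8 needs (2, 2, 6, 2) <= (6, 3, 7, 2) -> finishes; pool += (3, 0, 1, 2) = (9, 3, 8, 4)
  task-6 needs (9, 2, 5, 1) <= (9, 3, 8, 4) -> finishes; pool += (3, 1, 1, 3) = (12, 4, 9, 7)
  task-3 needs (9, 4, 9, 6) <= (12, 4, 9, 7) -> finishes; pool += (1, 2, 2, 0) = (13, 6, 11, 7)
  task-7 needs (0, 5, 11, 0) <= (13, 6, 11, 7) -> finishes; pool += (0, 1, 1, 2) = (13, 7, 12, 9)


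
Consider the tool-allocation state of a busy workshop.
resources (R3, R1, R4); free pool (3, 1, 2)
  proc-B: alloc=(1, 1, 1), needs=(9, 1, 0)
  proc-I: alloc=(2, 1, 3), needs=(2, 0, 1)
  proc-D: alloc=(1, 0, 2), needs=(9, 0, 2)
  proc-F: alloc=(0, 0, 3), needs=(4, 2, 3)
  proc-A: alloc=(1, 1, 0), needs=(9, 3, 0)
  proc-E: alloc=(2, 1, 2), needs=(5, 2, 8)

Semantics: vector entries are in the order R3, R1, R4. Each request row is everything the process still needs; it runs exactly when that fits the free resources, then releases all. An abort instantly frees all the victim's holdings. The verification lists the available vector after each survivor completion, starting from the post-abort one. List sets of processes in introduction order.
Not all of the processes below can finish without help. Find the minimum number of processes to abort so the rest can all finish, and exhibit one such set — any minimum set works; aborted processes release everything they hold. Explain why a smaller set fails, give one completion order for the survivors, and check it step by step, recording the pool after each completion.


Minimum abort set: proc-D and proc-A.
Key observation: the deadlocked proc-B becomes finishable only because proc-D and proc-A released (2, 1, 2); it completes at step 4 below.
Minimality, checking each single-abort alternative: proc-B alone leaves proc-D blocked (short on R3); proc-I alone leaves proc-B blocked (short on R3); proc-D alone leaves proc-B blocked (short on R3); proc-F alone leaves proc-B blocked (short on R3); proc-A alone leaves proc-B blocked (short on R3); proc-E alone leaves proc-B blocked (short on R3).
The survivors complete as proc-F, proc-I, proc-E, proc-B. Verifying each step (starting from the post-abort pool):
  pool = (5, 2, 4)
  proc-F needs (4, 2, 3) <= (5, 2, 4) -> finishes; pool += (0, 0, 3) = (5, 2, 7)
  proc-I needs (2, 0, 1) <= (5, 2, 7) -> finishes; pool += (2, 1, 3) = (7, 3, 10)
  proc-E needs (5, 2, 8) <= (7, 3, 10) -> finishes; pool += (2, 1, 2) = (9, 4, 12)
  proc-B needs (9, 1, 0) <= (9, 4, 12) -> finishes; pool += (1, 1, 1) = (10, 5, 13)


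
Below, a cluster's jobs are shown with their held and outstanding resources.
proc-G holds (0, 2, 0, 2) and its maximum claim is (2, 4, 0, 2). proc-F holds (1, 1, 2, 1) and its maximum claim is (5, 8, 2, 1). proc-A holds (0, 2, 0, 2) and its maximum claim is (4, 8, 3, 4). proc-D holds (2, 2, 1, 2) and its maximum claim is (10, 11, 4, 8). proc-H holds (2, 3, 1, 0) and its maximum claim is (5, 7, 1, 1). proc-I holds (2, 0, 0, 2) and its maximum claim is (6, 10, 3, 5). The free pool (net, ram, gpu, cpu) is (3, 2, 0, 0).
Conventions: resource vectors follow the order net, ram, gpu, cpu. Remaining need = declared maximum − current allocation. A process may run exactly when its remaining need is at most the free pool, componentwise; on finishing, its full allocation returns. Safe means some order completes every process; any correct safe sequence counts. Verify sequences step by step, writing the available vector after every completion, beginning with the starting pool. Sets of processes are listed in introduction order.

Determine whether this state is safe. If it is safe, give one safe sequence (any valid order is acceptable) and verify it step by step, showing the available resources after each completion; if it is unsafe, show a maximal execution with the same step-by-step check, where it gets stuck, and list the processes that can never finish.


SAFE, for example via the order proc-G, proc-H, proc-F, proc-A, proc-I, proc-D.
Key observation: the first exact fit in this order is proc-G — it needs (2, 2, 0, 0) with (3, 2, 0, 0) free, meeting a requested resource to the last unit.
Walking it through:
  pool = (3, 2, 0, 0)
  proc-G needs (2, 2, 0, 0) <= (3, 2, 0, 0) -> finishes; pool += (0, 2, 0, 2) = (3, 4, 0, 2)
  proc-H needs (3, 4, 0, 1) <= (3, 4, 0, 2) -> finishes; pool += (2, 3, 1, 0) = (5, 7, 1, 2)
  proc-F needs (4, 7, 0, 0) <= (5, 7, 1, 2) -> finishes; pool += (1, 1, 2, 1) = (6, 8, 3, 3)
  proc-A needs (4, 6, 3, 2) <= (6, 8, 3, 3) -> finishes; pool += (0, 2, 0, 2) = (6, 10, 3, 5)
  proc-I needs (4, 10, 3, 3) <= (6, 10, 3, 5) -> finishes; pool += (2, 0, 0, 2) = (8, 10, 3, 7)
  proc-D needs (8, 9, 3, 6) <= (8, 10, 3, 7) -> finishes; pool += (2, 2, 1, 2) = (10, 12, 4, 9)


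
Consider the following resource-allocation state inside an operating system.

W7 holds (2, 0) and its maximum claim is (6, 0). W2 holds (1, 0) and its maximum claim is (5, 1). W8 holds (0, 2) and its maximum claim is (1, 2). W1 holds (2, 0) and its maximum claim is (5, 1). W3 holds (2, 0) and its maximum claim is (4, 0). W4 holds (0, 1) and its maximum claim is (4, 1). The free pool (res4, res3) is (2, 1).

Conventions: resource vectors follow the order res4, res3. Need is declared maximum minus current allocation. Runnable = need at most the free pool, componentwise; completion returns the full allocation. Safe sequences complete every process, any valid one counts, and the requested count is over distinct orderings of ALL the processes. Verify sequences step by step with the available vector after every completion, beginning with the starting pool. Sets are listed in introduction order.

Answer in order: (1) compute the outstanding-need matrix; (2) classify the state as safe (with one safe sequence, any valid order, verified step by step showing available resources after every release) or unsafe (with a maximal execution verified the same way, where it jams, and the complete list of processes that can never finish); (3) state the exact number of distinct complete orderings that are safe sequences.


(1) Remaining need (order res4, res3):
  W7: (4, 0)
  W2: (4, 1)
  W8: (1, 0)
  W1: (3, 1)
  W3: (2, 0)
  W4: (4, 0)
(2) The state is SAFE; one workable sequence: W3, W8, W4, W2, W1, W7.
Key observation: W3 marks the first exact bind of the order: its need (2, 0) fits the free (2, 1) with zero slack on a requested resource.
Walking it through:
  pool = (2, 1)
  W3 needs (2, 0) <= (2, 1) -> finishes; pool += (2, 0) = (4, 1)
  W8 needs (1, 0) <= (4, 1) -> finishes; pool += (0, 2) = (4, 3)
  W4 needs (4, 0) <= (4, 3) -> finishes; pool += (0, 1) = (4, 4)
  W2 needs (4, 1) <= (4, 4) -> finishes; pool += (1, 0) = (5, 4)
  W1 needs (3, 1) <= (5, 4) -> finishes; pool += (2, 0) = (7, 4)
  W7 needs (4, 0) <= (7, 4) -> finishes; pool += (2, 0) = (9, 4)
(3) Precisely 144 of the possible complete orderings are safe sequences.


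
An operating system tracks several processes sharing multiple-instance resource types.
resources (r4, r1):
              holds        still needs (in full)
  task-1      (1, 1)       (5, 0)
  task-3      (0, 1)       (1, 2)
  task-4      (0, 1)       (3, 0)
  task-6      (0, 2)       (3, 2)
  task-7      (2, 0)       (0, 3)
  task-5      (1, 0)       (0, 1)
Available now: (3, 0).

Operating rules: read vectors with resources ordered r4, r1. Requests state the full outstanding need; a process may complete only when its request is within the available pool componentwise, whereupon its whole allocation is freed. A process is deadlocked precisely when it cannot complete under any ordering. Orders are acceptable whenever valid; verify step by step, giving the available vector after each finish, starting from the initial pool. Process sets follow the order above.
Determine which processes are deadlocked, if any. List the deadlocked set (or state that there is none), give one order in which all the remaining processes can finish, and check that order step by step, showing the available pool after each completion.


Deadlocked: task-1, task-3, task-6 and task-7.
Key observation: after task-4, task-5 the pool peaks at (4, 1), and each blocked process is short somewhere: task-1 on r4; task-3 on r1; task-6 on r1; task-7 on r1.
The rest can finish in the order task-4, task-5. Check, step by step:
  pool = (3, 0)
  task-4 needs (3, 0) <= (3, 0) -> finishes; pool += (0, 1) = (3, 1)
  task-5 needs (0, 1) <= (3, 1) -> finishes; pool += (1, 0) = (4, 1)
None of the blocked processes ever fits:
  blocked: task-1 wants (5, 0), pool (4, 1) — not enough r4
  blocked: task-3 wants (1, 2), pool (4, 1) — not enough r1
  blocked: task-6 wants (3, 2), pool (4, 1) — not enough r1
  blocked: task-7 wants (0, 3), pool (4, 1) — not enough r1


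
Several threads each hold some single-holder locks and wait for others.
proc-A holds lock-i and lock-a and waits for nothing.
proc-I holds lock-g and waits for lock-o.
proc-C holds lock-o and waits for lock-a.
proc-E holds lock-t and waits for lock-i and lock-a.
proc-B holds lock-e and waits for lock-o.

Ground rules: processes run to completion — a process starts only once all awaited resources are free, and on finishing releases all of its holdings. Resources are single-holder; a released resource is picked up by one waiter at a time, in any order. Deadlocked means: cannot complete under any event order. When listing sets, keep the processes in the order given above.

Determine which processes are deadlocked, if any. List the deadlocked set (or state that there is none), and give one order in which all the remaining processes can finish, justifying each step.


Nothing here is deadlocked.
Key observation: there is no circular wait here — follow any chain and it reaches a process that is free to run now.
The rest can finish in the order proc-A, proc-E, proc-C, proc-B, proc-I.
Verifying each step:
  proc-A: no waits; runs immediately, freeing lock-i and lock-a
  run proc-E (all its waits — lock-i and lock-a — are resolved); releases lock-t
  run proc-C (all its waits — lock-a — are resolved); releases lock-o
  run proc-B (all its waits — lock-o — are resolved); releases lock-e
  run proc-I (all its waits — lock-o — are resolved); releases lock-g


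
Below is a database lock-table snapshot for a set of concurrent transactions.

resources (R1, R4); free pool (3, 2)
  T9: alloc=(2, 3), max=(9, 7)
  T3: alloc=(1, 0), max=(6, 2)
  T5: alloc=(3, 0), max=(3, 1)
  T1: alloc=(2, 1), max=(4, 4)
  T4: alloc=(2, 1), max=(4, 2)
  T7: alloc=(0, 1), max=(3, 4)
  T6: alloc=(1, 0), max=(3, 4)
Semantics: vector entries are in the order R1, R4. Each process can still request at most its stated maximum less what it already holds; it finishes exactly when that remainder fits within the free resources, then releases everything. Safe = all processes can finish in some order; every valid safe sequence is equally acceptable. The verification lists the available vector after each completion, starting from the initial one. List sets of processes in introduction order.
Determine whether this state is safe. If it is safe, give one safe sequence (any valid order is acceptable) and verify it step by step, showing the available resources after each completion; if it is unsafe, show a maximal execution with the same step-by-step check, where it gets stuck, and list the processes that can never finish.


SAFE — a valid safe sequence is T4, T1, T9, T6, T3, T7, T5.
Key observation: T1 is the earliest step where a requested resource binds exactly: need (2, 3), pool (5, 3) at its turn.
Check, step by step:
  pool = (3, 2)
  run T4 (needs (2, 1), free (3, 2)); after release of (2, 1) the pool is (5, 3)
  run T1 (needs (2, 3), free (5, 3)); after release of (2, 1) the pool is (7, 4)
  run T9 (needs (7, 4), free (7, 4)); after release of (2, 3) the pool is (9, 7)
  run T6 (needs (2, 4), free (9, 7)); after release of (1, 0) the pool is (10, 7)
  run T3 (needs (5, 2), free (10, 7)); after release of (1, 0) the pool is (11, 7)
  run T7 (needs (3, 3), free (11, 7)); after release of (0, 1) the pool is (11, 8)
  run T5 (needs (0, 1), free (11, 8)); after release of (3, 0) the pool is (14, 8)


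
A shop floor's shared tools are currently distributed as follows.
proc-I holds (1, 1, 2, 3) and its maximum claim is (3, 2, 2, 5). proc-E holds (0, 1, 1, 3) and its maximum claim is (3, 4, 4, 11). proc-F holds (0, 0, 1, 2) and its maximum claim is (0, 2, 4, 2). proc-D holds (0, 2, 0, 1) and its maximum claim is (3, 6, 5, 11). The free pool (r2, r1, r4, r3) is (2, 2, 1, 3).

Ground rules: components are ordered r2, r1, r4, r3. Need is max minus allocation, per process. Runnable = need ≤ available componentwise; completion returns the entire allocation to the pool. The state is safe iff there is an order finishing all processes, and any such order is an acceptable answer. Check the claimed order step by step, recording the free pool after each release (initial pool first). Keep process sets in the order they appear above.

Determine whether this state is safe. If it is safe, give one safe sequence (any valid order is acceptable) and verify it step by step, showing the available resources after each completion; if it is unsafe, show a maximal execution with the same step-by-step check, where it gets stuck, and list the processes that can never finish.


SAFE, for example via the order proc-I, proc-F, proc-E, proc-D.
Key observation: reading the order forward, proc-I is the first process whose need (2, 1, 0, 2) meets the free pool (2, 2, 1, 3) exactly on a resource it requests.
Walking it through:
  pool = (2, 2, 1, 3)
  run proc-I (needs (2, 1, 0, 2), free (2, 2, 1, 3)); after release of (1, 1, 2, 3) the pool is (3, 3, 3, 6)
  run proc-F (needs (0, 2, 3, 0), free (3, 3, 3, 6)); after release of (0, 0, 1, 2) the pool is (3, 3, 4, 8)
  run proc-E (needs (3, 3, 3, 8), free (3, 3, 4, 8)); after release of (0, 1, 1, 3) the pool is (3, 4, 5, 11)
  run proc-D (needs (3, 4, 5, 10), free (3, 4, 5, 11)); after release of (0, 2, 0, 1) the pool is (3, 6, 5, 12)


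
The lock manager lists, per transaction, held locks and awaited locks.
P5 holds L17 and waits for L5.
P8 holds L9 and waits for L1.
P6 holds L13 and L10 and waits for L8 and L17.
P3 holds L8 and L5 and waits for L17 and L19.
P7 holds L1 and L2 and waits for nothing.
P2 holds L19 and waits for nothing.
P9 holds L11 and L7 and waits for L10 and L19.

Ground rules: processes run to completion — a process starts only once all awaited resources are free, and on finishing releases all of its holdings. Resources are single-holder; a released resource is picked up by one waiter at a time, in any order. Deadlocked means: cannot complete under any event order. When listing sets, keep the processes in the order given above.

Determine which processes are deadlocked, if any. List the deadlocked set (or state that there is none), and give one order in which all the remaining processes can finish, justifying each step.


The deadlocked set is P5, P6, P3 and P9.
Key observation: the knot is the closed ring of waits P5 -> P3 -> P5; P6 and P9 wait into the deadlock from upstream.
A valid finishing order for the others: P7, P8, P2.
Check, step by step:
  run P7 (it waits on nothing); releases L1 and L2
  P8: everything it awaited (L1) is free; runs, freeing L9
  run P2 (it waits on nothing); releases L19


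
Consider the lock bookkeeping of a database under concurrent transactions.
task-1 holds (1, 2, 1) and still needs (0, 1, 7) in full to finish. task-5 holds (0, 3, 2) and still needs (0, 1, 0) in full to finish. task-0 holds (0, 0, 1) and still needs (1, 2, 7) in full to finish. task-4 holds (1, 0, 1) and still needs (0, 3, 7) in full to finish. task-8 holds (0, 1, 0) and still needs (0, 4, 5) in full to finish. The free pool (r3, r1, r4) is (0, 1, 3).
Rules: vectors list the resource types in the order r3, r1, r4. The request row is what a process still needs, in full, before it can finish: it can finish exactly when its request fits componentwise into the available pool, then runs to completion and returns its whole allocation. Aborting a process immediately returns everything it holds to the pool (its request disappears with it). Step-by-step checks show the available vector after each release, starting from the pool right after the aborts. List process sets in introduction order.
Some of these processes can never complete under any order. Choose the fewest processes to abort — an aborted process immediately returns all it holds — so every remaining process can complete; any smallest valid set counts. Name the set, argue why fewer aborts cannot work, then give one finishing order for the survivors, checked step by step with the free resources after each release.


Abort task-1 and task-0.
Key observation: aborting task-1 and task-0 returns (1, 2, 2), and task-4 — hopeless before — runs at step 2 with the returned capacity in the pool.
Why nothing smaller works — every single abort fails: task-1 alone leaves task-0 blocked (short on r4); task-5 alone leaves task-1 blocked (short on r4); task-0 alone leaves task-1 blocked (short on r4); task-4 alone leaves task-1 blocked (short on r4); task-8 alone leaves task-1 blocked (short on r4).
The survivors complete as task-5, task-4, task-8. Verifying each step (starting from the post-abort pool):
  pool = (1, 3, 5)
  run task-5 (needs (0, 1, 0), free (1, 3, 5)); after release of (0, 3, 2) the pool is (1, 6, 7)
  run task-4 (needs (0, 3, 7), free (1, 6, 7)); after release of (1, 0, 1) the pool is (2, 6, 8)
  run task-8 (needs (0, 4, 5), free (2, 6, 8)); after release of (0, 1, 0) the pool is (2, 7, 8)


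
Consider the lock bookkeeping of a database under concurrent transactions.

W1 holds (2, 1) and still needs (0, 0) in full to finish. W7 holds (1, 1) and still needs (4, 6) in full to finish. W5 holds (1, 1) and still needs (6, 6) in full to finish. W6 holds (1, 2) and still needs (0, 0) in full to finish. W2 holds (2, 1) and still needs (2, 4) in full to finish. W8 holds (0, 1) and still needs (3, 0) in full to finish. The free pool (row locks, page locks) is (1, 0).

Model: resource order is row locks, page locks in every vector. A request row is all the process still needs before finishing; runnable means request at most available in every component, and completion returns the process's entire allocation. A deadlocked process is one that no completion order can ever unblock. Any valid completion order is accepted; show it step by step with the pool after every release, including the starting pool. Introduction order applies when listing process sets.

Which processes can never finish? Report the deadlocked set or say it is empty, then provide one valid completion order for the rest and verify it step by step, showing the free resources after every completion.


Deadlocked set: W7 and W5.
Key observation: W1, W6, W8, W2 can finish, but then (6, 5) is all there is, and the blocked group's page locks demands exceed it.
A valid finishing order for the others: W1, W6, W8, W2. Step-by-step check:
  pool = (1, 0)
  W1: need (0, 0) fits (1, 0); releases (2, 1), pool now (3, 1)
  W6: need (0, 0) fits (3, 1); releases (1, 2), pool now (4, 3)
  W8: need (3, 0) fits (4, 3); releases (0, 1), pool now (4, 4)
  W2: need (2, 4) fits (4, 4); releases (2, 1), pool now (6, 5)
The stuck group stays short no matter what:
  W7 cannot run: need (4, 6) vs free (6, 5) (insufficient page locks)
  W5 cannot run: need (6, 6) vs free (6, 5) (insufficient page locks)


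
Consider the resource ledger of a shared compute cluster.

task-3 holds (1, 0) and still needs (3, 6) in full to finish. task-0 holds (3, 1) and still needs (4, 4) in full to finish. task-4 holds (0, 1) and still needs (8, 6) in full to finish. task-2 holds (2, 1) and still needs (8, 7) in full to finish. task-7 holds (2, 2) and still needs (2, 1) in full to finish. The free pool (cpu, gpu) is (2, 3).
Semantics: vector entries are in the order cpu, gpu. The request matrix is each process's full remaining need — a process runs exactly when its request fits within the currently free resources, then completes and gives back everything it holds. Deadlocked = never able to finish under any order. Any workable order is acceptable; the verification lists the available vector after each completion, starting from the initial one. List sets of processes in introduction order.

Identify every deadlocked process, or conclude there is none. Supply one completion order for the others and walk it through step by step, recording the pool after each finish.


Nothing here is deadlocked.
Key observation: task-7 fits the free pool immediately, and its release cascades until everyone finishes.
One completion order for the rest: task-7, task-0, task-3, task-4, task-2. Walking it through:
  pool = (2, 3)
  task-7: need (2, 1) fits (2, 3); releases (2, 2), pool now (4, 5)
  task-0: need (4, 4) fits (4, 5); releases (3, 1), pool now (7, 6)
  task-3: need (3, 6) fits (7, 6); releases (1, 0), pool now (8, 6)
  task-4: need (8, 6) fits (8, 6); releases (0, 1), pool now (8, 7)
  task-2: need (8, 7) fits (8, 7); releases (2, 1), pool now (10, 8)


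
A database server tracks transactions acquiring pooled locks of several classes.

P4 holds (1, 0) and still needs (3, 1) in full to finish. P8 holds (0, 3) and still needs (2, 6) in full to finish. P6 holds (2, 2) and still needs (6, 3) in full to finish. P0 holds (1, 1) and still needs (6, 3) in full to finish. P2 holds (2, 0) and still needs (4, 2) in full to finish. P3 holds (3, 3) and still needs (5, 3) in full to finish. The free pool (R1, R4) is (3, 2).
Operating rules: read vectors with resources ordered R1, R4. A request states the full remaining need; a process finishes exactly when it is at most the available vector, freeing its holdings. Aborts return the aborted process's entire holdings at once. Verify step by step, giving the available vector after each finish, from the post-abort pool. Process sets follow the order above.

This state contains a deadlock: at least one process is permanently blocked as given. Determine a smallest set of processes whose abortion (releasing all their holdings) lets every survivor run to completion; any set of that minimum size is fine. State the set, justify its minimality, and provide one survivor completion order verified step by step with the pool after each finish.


Abort P3.
Key observation: no ordering could ever have run P6 before the abort of P3; with (3, 3) back in the pool it fits at step 2.
Why nothing smaller works: aborting no one leaves the state deadlocked as given.
One survivor order: P2, P6, P0, P4, P8. Verifying each step (post-abort pool first):
  pool = (6, 5)
  P2 needs (4, 2) <= (6, 5) -> finishes; pool += (2, 0) = (8, 5)
  P6 needs (6, 3) <= (8, 5) -> finishes; pool += (2, 2) = (10, 7)
  P0 needs (6, 3) <= (10, 7) -> finishes; pool += (1, 1) = (11, 8)
  P4 needs (3, 1) <= (11, 8) -> finishes; pool += (1, 0) = (12, 8)
  P8 needs (2, 6) <= (12, 8) -> finishes; pool += (0, 3) = (12, 11)


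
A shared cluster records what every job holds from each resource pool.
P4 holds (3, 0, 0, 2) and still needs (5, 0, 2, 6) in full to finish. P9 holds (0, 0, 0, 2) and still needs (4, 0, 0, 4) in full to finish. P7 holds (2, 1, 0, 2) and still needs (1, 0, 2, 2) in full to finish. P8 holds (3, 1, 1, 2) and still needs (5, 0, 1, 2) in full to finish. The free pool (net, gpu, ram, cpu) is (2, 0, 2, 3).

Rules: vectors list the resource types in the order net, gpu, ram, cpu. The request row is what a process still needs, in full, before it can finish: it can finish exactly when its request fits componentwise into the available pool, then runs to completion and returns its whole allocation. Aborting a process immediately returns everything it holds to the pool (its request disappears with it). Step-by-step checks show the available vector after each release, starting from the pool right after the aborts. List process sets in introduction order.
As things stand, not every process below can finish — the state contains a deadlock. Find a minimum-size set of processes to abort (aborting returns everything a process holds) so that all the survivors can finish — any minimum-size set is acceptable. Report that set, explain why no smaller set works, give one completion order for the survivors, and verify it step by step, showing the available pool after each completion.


Abort P4.
Key observation: P8 had no path to completion before; after the abort of P4 ((3, 0, 0, 2) returned), step 2 is where it fits.
Minimality: the empty abort set fails — the state is deadlocked as it stands.
Survivors finish in the order: P7, P8, P9. Walking it through (pool after the aborts first):
  pool = (5, 0, 2, 5)
  P7: need (1, 0, 2, 2) fits (5, 0, 2, 5); releases (2, 1, 0, 2), pool now (7, 1, 2, 7)
  P8: need (5, 0, 1, 2) fits (7, 1, 2, 7); releases (3, 1, 1, 2), pool now (10, 2, 3, 9)
  P9: need (4, 0, 0, 4) fits (10, 2, 3, 9); releases (0, 0, 0, 2), pool now (10, 2, 3, 11)


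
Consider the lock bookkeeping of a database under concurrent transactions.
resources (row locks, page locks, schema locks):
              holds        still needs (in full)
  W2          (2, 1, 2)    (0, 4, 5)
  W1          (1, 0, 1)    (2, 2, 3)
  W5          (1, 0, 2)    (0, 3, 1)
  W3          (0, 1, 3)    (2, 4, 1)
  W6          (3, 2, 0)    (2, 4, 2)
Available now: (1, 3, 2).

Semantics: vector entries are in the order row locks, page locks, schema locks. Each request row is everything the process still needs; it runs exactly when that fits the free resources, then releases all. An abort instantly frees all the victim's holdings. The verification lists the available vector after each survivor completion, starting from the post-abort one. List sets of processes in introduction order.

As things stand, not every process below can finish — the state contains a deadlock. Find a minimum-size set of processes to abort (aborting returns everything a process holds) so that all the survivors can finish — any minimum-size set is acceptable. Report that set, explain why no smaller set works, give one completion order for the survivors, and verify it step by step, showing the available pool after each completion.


The answer: abort W2.
Key observation: the deadlocked W3 becomes finishable only because W2 released (2, 1, 2); it completes at step 1 below.
No smaller set exists: with zero aborts the deadlock remains.
One survivor order: W3, W5, W1, W6. Check, step by step (post-abort pool first):
  pool = (3, 4, 4)
  run W3 (needs (2, 4, 1), free (3, 4, 4)); after release of (0, 1, 3) the pool is (3, 5, 7)
  run W5 (needs (0, 3, 1), free (3, 5, 7)); after release of (1, 0, 2) the pool is (4, 5, 9)
  run W1 (needs (2, 2, 3), free (4, 5, 9)); after release of (1, 0, 1) the pool is (5, 5, 10)
  run W6 (needs (2, 4, 2), free (5, 5, 10)); after release of (3, 2, 0) the pool is (8, 7, 10)


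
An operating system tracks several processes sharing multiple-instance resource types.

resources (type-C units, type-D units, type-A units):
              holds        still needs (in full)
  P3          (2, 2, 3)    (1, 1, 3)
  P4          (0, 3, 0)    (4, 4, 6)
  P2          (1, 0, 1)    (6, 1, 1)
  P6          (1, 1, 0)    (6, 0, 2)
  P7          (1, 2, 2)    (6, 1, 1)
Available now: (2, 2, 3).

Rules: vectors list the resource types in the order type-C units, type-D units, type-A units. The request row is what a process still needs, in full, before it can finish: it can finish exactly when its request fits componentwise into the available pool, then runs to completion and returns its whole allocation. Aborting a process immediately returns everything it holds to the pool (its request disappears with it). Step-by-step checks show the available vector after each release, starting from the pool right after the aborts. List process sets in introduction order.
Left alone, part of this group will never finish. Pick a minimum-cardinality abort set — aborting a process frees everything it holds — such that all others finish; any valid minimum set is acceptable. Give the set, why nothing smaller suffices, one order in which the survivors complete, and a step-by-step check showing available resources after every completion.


Minimum abort set: P2 and P7.
Key observation: before aborting P2 and P7, P6 was permanently blocked — no order could ever run it; afterwards it completes at step 3.
No one abort is enough; case by case: P3 alone leaves P2 blocked (short on type-C units); P4 alone leaves P2 blocked (short on type-C units); P2 alone leaves P6 blocked (short on type-C units); P6 alone leaves P2 blocked (short on type-C units); P7 alone leaves P2 blocked (short on type-C units).
Survivors finish in the order: P4, P3, P6. Step-by-step check (pool after the aborts first):
  pool = (4, 4, 6)
  run P4 (needs (4, 4, 6), free (4, 4, 6)); after release of (0, 3, 0) the pool is (4, 7, 6)
  run P3 (needs (1, 1, 3), free (4, 7, 6)); after release of (2, 2, 3) the pool is (6, 9, 9)
  run P6 (needs (6, 0, 2), free (6, 9, 9)); after release of (1, 1, 0) the pool is (7, 10, 9)


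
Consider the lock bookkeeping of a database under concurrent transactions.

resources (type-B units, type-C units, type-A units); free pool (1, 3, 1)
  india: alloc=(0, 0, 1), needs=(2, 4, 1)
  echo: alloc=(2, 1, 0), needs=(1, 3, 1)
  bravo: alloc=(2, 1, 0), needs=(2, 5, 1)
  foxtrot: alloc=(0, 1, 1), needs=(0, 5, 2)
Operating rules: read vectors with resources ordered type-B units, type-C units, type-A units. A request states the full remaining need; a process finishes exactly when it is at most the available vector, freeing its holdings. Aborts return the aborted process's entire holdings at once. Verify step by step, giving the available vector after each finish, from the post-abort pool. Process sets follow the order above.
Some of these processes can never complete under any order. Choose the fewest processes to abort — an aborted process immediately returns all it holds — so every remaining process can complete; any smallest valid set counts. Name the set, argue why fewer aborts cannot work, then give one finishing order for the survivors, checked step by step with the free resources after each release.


The answer: abort foxtrot.
Key observation: no ordering could ever have run bravo before the abort of foxtrot; with (0, 1, 1) back in the pool it fits at step 3.
Minimality: the empty abort set fails — the state is deadlocked as it stands.
Survivors finish in the order: echo, india, bravo. Check, step by step (pool after the aborts first):
  pool = (1, 4, 2)
  run echo (needs (1, 3, 1), free (1, 4, 2)); after release of (2, 1, 0) the pool is (3, 5, 2)
  run india (needs (2, 4, 1), free (3, 5, 2)); after release of (0, 0, 1) the pool is (3, 5, 3)
  run bravo (needs (2, 5, 1), free (3, 5, 3)); after release of (2, 1, 0) the pool is (5, 6, 3)


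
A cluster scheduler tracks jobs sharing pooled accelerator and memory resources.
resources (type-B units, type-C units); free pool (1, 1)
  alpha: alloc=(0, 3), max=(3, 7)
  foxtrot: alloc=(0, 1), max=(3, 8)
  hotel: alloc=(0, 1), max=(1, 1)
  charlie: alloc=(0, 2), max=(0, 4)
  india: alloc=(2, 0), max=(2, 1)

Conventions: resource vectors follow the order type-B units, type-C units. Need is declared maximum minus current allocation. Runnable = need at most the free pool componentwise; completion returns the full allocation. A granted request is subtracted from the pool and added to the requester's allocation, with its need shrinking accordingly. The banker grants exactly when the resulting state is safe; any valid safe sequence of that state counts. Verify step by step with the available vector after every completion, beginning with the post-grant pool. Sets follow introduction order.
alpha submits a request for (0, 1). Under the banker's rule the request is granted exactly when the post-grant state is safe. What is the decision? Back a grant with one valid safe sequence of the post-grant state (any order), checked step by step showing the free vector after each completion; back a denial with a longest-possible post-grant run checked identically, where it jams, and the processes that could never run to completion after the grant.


DENY. Granting would leave the state unsafe.
Key observation: the wall is type-C units: completing hotel, india brings the pool only to (3, 1), and all the rest need more.
Pretend the grant happened; the run hotel, india goes as far as possible. Step-by-step check:
  pool = (1, 0)
  hotel needs (1, 0) <= (1, 0) -> finishes; pool += (0, 1) = (1, 1)
  india needs (0, 1) <= (1, 1) -> finishes; pool += (2, 0) = (3, 1)
  blocked: alpha wants (3, 3), pool (3, 1) — not enough type-C units
  blocked: foxtrot wants (3, 7), pool (3, 1) — not enough type-C units
  blocked: charlie wants (0, 2), pool (3, 1) — not enough type-C units
Post-grant, the permanently blocked set is alpha, foxtrot and charlie.


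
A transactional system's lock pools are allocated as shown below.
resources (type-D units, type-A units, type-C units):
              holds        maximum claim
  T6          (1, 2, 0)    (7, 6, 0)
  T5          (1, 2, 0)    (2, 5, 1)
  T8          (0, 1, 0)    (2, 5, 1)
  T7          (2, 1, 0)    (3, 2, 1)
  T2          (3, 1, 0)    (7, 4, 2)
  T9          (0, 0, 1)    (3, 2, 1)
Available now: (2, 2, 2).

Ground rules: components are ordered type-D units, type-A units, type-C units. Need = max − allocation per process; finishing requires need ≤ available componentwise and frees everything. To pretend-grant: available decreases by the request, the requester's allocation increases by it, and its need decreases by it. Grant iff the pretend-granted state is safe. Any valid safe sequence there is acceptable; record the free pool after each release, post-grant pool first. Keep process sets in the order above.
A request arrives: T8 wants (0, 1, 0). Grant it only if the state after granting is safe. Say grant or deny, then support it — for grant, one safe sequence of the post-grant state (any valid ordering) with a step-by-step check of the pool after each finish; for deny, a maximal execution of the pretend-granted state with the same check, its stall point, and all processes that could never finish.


DENY: after the grant no complete ordering would exist.
Key observation: T7, T9 can finish, but then (4, 2, 3) is all there is, and the blocked group's type-A units demands exceed it.
Pretend the grant happened; the run T7, T9 goes as far as possible. Check, step by step:
  pool = (2, 1, 2)
  run T7 (needs (1, 1, 1), free (2, 1, 2)); after release of (2, 1, 0) the pool is (4, 2, 2)
  run T9 (needs (3, 2, 0), free (4, 2, 2)); after release of (0, 0, 1) the pool is (4, 2, 3)
  blocked: T6 wants (6, 4, 0), pool (4, 2, 3) — not enough type-D units and type-A units
  blocked: T5 wants (1, 3, 1), pool (4, 2, 3) — not enough type-A units
  blocked: T8 wants (2, 3, 1), pool (4, 2, 3) — not enough type-A units
  blocked: T2 wants (4, 3, 2), pool (4, 2, 3) — not enough type-A units
Processes that could never finish after the grant: T6, T5, T8 and T2.


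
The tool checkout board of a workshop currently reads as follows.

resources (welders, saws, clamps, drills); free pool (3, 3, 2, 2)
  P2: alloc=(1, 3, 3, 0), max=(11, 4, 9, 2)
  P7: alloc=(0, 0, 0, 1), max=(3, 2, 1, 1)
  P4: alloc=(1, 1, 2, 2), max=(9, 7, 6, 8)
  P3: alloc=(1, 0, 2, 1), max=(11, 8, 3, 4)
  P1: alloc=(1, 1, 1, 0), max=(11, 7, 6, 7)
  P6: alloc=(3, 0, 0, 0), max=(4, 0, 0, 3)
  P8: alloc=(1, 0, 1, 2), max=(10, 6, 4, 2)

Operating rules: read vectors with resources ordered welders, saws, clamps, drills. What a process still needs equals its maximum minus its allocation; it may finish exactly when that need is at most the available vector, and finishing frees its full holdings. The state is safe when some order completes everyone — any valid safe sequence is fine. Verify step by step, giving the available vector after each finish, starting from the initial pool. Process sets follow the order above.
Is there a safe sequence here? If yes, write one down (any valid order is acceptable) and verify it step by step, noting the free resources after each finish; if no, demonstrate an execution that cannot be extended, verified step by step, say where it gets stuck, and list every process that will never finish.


The state is UNSAFE.
Key observation: the wall is welders: completing P7, P6 brings the pool only to (6, 3, 2, 3), and all the rest need more.
Going as far as possible: P7, P6; after that, nothing fits. Walking it through:
  pool = (3, 3, 2, 2)
  P7: need (3, 2, 1, 0) fits (3, 3, 2, 2); releases (0, 0, 0, 1), pool now (3, 3, 2, 3)
  P6: need (1, 0, 0, 3) fits (3, 3, 2, 3); releases (3, 0, 0, 0), pool now (6, 3, 2, 3)
  P2 still needs (10, 1, 6, 2) but only (6, 3, 2, 3) is free — short on welders and clamps
  P4 still needs (8, 6, 4, 6) but only (6, 3, 2, 3) is free — short on welders, saws, clamps and drills
  P3 still needs (10, 8, 1, 3) but only (6, 3, 2, 3) is free — short on welders and saws
  P1 still needs (10, 6, 5, 7) but only (6, 3, 2, 3) is free — short on welders, saws, clamps and drills
  P8 still needs (9, 6, 3, 0) but only (6, 3, 2, 3) is free — short on welders, saws and clamps
Never able to finish: P2, P4, P3, P1 and P8.


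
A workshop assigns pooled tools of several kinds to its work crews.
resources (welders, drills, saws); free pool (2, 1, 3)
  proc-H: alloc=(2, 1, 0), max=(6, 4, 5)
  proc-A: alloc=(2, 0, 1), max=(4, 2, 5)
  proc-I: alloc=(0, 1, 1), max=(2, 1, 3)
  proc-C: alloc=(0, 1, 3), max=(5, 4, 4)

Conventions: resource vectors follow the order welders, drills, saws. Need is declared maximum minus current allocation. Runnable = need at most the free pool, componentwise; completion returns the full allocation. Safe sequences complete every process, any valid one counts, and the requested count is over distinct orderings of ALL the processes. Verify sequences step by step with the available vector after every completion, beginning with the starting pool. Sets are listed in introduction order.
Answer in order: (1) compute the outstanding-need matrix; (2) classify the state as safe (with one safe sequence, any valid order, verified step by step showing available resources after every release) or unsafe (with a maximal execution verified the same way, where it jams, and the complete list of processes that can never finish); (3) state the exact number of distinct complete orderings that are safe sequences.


(1) Outstanding need per process (order welders, drills, saws):
  proc-H: (4, 3, 5)
  proc-A: (2, 2, 4)
  proc-I: (2, 0, 2)
  proc-C: (5, 3, 1)
(2) The state is UNSAFE.
Key observation: once proc-I, proc-A finish, the pool peaks at (4, 2, 5) — and every remaining process still needs more drills than that.
A maximal execution: proc-I, proc-A — then nothing else fits. Verifying each step:
  pool = (2, 1, 3)
  proc-I needs (2, 0, 2) <= (2, 1, 3) -> finishes; pool += (0, 1, 1) = (2, 2, 4)
  proc-A needs (2, 2, 4) <= (2, 2, 4) -> finishes; pool += (2, 0, 1) = (4, 2, 5)
  proc-H cannot run: need (4, 3, 5) vs free (4, 2, 5) (insufficient drills)
  proc-C cannot run: need (5, 3, 1) vs free (4, 2, 5) (insufficient welders and drills)
Never able to finish: proc-H and proc-C.
(3) Exactly 0 of the possible complete orderings are safe sequences.
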